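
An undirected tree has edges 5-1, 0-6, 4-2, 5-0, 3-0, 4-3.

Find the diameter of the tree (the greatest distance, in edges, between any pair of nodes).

Starting from 1, a farthest node is 2 at distance 5.
One longest path: 1 - 5 - 0 - 3 - 4 - 2.
So the diameter is 5.

5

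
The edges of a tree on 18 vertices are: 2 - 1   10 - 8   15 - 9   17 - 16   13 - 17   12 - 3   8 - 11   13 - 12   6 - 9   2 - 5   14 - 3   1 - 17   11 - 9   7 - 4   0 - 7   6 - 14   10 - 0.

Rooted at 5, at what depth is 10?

Path from 5 to 10: 5 → 2 → 1 → 17 → 13 → 12 → 3 → 14 → 6 → 9 → 11 → 8 → 10, which has 12 edges.

12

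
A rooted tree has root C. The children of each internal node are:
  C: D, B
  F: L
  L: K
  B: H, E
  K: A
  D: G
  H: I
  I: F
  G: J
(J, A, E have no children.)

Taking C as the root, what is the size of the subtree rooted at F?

The subtree rooted at F contains: F, L, K, A — 4 nodes.

4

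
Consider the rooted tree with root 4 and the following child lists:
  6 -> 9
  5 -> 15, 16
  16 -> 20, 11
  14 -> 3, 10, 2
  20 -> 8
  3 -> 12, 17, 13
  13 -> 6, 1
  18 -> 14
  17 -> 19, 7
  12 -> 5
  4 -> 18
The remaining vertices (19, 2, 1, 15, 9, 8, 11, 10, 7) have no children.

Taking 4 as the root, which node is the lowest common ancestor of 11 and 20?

16

Ancestors of 11 (toward the root): 11, 16, 5, 12, 3, 14, 18, 4.
Ancestors of 20: 20, 16, 5, 12, 3, 14, 18, 4.
The deepest node appearing in both lists is 16.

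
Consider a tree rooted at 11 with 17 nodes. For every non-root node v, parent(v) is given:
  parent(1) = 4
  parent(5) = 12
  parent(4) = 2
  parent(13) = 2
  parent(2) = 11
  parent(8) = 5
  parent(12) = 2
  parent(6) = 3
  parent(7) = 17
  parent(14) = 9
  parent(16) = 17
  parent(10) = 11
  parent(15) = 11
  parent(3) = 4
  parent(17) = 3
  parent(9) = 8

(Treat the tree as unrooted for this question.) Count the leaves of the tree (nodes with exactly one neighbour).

8

The leaves are 1, 6, 7, 10, 13, 14, 15, 16.
That is 8 leaves.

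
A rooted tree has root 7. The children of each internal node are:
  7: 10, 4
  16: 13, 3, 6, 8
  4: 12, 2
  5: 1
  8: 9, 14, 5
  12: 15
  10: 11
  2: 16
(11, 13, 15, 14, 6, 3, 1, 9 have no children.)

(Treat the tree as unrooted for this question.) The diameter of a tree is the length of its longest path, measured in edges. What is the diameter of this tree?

Starting from 11, a farthest node is 1 at distance 8.
One longest path: 11-10-7-4-2-16-8-5-1.
So the diameter is 8.

8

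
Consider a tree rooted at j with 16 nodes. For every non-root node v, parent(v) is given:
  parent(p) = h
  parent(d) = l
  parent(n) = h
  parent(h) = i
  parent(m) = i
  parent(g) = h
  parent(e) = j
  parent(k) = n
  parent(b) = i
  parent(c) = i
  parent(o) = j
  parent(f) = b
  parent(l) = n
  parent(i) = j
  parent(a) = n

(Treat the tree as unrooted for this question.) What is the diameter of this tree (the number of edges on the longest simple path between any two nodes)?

BFS from d reaches f last, at distance 6; BFS from f confirms no node is farther.
Path: d – l – n – h – i – b – f.

6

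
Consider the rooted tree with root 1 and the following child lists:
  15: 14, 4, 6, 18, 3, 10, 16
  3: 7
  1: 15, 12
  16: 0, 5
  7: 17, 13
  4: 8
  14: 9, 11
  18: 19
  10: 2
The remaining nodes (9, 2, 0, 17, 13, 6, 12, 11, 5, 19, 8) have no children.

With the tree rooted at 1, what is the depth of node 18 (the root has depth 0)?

2

Climbing from 18 to the root: 18–15–1. That's 2 steps.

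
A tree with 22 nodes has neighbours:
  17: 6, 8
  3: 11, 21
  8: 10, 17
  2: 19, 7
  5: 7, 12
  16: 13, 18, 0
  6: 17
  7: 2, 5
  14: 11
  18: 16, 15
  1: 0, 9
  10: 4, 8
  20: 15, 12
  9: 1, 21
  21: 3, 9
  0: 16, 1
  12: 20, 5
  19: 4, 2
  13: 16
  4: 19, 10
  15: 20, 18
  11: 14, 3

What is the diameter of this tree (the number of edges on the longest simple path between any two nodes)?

20

BFS from 14 reaches 6 last, at distance 20; BFS from 6 confirms no node is farther.
Path: 14–11–3–21–9–1–0–16–18–15–20–12–5–7–2–19–4–10–8–17–6.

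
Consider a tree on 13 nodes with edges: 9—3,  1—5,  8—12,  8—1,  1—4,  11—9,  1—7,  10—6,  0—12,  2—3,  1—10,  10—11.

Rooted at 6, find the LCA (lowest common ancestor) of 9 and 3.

9's ancestor chain is 9, 11, 10, 6 and 3's is 3, 9, 11, 10, 6; they first meet at 9.

9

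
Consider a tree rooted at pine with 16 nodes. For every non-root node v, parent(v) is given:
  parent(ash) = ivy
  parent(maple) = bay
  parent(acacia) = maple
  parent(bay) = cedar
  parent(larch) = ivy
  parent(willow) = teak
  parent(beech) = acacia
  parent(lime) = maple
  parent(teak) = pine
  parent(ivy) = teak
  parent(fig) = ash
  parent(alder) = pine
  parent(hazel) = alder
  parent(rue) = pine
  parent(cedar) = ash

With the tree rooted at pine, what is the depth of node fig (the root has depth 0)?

Path from pine to fig: pine – teak – ivy – ash – fig, which has 4 edges.

4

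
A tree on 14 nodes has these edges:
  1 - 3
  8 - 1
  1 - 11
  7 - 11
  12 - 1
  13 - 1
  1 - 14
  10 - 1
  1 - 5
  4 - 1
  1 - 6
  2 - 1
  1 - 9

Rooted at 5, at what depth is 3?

Climbing from 3 to the root: 3–1–5. That's 2 steps.

2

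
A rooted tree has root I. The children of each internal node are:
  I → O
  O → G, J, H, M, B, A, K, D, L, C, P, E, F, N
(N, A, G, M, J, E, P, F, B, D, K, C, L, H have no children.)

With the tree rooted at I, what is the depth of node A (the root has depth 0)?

2

Path from I to A: I – O – A, which has 2 edges.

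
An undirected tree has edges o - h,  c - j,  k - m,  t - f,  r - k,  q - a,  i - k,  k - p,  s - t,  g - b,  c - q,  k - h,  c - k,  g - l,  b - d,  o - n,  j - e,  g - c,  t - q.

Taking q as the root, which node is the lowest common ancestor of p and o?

Ancestors of p (toward the root): p, k, c, q.
Ancestors of o: o, h, k, c, q.
The deepest node appearing in both lists is k.

k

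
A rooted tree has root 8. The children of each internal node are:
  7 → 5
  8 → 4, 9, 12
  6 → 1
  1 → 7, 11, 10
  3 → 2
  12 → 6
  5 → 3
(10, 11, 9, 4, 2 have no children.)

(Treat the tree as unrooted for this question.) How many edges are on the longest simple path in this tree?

8

Starting from 2, a farthest node is 9 at distance 8.
One longest path: 2–3–5–7–1–6–12–8–9.
So the diameter is 8.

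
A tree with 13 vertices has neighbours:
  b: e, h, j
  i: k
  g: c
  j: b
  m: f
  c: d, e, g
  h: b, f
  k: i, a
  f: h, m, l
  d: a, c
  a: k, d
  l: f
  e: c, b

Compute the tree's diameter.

9

Starting from m, a farthest node is i at distance 9.
One longest path: m - f - h - b - e - c - d - a - k - i.
So the diameter is 9.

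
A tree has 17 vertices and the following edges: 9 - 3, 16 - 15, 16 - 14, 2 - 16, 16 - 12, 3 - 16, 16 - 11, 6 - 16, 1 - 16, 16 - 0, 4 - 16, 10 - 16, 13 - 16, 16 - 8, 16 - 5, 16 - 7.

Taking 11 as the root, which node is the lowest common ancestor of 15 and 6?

16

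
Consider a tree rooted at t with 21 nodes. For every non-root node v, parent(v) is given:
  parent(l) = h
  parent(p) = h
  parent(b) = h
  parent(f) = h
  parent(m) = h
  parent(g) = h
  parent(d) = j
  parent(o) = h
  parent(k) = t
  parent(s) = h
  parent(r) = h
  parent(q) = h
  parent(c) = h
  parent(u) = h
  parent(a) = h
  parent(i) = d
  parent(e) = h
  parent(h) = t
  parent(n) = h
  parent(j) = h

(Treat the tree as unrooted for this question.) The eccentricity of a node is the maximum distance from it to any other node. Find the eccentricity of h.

A farthest node from h is i.
The path h-j-d-i has 3 edges.

3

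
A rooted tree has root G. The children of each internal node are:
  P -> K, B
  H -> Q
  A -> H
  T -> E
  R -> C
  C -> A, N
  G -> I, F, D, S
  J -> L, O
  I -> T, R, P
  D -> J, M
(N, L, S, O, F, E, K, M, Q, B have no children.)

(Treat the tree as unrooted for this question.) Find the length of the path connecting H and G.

Walking from H: H–A–C–R–I–G. Length 5.

5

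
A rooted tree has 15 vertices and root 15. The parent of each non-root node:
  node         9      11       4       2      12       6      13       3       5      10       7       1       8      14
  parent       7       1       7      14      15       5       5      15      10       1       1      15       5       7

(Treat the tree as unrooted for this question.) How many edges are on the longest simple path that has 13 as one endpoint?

Distances from 13 peak at 6, attained at 2.
13-5-10-1-7-14-2

6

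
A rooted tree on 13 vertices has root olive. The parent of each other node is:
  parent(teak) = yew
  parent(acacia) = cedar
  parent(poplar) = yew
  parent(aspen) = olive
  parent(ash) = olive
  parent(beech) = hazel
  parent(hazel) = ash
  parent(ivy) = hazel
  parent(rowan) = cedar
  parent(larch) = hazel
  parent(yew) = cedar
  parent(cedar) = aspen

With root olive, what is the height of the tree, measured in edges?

4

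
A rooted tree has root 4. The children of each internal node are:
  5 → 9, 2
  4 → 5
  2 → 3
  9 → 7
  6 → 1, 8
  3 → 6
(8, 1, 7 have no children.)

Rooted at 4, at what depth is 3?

4–5–2–3 — 3 edges.

3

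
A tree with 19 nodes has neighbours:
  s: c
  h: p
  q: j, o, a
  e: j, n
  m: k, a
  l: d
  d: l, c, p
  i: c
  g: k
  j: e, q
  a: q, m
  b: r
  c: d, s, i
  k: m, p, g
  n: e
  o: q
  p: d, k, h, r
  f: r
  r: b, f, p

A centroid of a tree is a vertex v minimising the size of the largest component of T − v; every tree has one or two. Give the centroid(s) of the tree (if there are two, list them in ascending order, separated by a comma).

p

Delete p: the remaining components have sizes 9, 5, 3, 1. Max 9 ≤ 9, so p is a centroid.
Every other node leaves some component of size > 9, so the centroid is unique.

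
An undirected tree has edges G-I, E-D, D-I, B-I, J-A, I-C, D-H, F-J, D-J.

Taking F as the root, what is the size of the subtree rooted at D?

7

The subtree rooted at D contains: D, H, I, E, B, G, C — 7 nodes.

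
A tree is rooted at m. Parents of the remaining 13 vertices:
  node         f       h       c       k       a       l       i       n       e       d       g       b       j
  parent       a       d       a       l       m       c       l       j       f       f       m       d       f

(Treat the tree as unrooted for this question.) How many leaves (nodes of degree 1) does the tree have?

7

The leaves are b, e, g, h, i, k, n.
That is 7 leaves.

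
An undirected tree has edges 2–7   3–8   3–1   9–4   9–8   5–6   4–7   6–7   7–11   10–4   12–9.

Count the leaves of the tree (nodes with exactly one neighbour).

The leaves are 1, 2, 5, 10, 11, 12.
That is 6 leaves.

6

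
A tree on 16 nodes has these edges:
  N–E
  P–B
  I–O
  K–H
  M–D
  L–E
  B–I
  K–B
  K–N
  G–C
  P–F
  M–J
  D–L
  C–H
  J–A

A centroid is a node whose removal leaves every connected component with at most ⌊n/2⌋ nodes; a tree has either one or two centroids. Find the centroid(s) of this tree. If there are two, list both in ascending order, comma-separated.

K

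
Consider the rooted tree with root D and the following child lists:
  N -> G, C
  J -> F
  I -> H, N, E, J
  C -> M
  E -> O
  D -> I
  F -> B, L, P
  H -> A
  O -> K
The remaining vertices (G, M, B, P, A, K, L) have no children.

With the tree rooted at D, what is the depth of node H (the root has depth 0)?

2

Climbing from H to the root: H–I–D. That's 2 steps.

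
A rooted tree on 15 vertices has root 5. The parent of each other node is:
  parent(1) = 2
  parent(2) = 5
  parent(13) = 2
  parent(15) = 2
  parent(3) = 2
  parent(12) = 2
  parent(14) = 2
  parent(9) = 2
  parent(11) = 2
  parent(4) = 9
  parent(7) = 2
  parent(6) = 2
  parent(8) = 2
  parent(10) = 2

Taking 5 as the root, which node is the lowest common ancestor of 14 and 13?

2

14's ancestor chain is 14, 2, 5 and 13's is 13, 2, 5; they first meet at 2.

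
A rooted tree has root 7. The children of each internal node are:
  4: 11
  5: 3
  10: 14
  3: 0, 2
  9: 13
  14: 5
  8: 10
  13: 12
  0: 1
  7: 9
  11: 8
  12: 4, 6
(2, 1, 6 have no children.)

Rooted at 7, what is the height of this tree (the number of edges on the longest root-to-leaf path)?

12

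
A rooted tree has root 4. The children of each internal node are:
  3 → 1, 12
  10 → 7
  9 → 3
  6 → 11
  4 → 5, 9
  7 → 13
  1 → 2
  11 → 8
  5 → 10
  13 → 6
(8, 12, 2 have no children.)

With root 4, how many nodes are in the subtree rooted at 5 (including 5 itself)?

7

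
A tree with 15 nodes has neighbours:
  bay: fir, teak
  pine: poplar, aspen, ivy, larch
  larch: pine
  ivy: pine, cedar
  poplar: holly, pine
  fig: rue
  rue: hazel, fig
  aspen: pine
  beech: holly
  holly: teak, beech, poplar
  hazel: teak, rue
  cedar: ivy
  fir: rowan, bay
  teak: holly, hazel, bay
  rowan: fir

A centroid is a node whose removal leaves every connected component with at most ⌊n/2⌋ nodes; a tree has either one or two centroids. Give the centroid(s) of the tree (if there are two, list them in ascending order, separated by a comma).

holly

Removing holly splits the tree into components of sizes 7, 6, 1; the largest is 7 ≤ ⌊15/2⌋ = 7.
No neighbour of holly does as well, so holly is the unique centroid.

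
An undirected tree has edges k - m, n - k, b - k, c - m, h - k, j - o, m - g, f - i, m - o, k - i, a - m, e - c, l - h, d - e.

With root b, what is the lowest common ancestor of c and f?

k

c's ancestor chain is c, m, k, b and f's is f, i, k, b; they first meet at k.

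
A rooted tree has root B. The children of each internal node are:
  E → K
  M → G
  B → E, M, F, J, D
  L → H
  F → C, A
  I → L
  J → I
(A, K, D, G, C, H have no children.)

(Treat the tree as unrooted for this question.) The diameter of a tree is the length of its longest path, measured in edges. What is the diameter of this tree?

6

BFS from H reaches G last, at distance 6; BFS from G confirms no node is farther.
Path: H–L–I–J–B–M–G.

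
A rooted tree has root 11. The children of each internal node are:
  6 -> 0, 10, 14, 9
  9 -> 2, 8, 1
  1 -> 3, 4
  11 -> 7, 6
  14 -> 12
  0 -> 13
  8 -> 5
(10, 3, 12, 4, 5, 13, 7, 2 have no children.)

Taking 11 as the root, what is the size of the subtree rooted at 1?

3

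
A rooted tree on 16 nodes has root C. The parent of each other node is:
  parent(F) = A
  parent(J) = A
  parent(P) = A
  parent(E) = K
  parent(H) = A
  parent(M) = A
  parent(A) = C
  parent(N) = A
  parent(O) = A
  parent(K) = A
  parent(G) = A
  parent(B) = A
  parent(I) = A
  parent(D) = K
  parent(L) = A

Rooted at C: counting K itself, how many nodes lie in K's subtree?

Descendants of K (including itself): K, D, E. That's 3.

3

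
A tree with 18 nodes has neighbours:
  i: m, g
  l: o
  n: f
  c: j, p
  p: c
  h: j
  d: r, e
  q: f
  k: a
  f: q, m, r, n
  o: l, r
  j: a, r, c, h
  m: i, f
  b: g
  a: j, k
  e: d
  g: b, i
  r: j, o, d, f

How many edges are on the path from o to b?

6

Walking from o: o – r – f – m – i – g – b. Length 6.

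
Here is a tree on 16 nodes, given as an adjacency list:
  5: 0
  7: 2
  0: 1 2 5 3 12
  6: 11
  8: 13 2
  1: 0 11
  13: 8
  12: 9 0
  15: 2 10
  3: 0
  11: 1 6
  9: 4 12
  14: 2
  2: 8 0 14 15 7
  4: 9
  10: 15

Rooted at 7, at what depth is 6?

5

7 → 2 → 0 → 1 → 11 → 6 — 5 edges.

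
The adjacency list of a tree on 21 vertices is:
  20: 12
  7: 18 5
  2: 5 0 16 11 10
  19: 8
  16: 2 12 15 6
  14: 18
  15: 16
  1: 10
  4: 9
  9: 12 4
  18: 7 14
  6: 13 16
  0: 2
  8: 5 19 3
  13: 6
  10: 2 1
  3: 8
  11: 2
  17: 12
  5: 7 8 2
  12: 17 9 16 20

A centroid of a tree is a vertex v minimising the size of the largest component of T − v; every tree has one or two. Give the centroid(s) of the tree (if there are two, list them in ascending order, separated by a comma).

If 2 is removed the pieces have sizes 9, 7, 2, 1, 1, all ≤ ⌊21/2⌋ = 10.
No neighbour of 2 does as well, so 2 is the unique centroid.

2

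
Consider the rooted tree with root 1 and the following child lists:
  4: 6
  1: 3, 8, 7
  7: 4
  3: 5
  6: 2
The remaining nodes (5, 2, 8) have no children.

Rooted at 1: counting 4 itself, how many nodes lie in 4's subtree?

3

The subtree rooted at 4 contains: 4, 6, 2 — 3 nodes.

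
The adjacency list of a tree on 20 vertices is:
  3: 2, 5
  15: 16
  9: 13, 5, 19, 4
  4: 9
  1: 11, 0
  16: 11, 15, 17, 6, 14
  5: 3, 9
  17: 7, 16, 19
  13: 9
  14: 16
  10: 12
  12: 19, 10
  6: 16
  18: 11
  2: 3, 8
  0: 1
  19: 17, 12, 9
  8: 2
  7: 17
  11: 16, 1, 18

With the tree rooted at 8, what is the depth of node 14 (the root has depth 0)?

Climbing from 14 to the root: 14 – 16 – 17 – 19 – 9 – 5 – 3 – 2 – 8. That's 8 steps.

8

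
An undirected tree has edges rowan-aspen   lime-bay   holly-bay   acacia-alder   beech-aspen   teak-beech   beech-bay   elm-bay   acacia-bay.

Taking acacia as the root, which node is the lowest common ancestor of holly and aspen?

bay

Path holly→root: holly bay acacia; path aspen→root: aspen beech bay acacia.
First common node: bay.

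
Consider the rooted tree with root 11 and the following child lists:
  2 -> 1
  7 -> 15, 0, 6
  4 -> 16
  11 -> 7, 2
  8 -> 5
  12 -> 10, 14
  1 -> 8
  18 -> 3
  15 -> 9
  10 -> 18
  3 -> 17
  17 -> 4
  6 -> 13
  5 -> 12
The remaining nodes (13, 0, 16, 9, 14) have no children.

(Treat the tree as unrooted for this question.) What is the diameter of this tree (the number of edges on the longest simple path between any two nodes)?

14

A longest path is 16-4-17-3-18-10-12-5-8-1-2-11-7-6-13, with 14 edges.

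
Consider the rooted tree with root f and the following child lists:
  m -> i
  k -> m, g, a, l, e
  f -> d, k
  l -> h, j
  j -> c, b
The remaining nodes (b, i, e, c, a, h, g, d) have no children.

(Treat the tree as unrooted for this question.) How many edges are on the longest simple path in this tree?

Starting from c, a farthest node is d at distance 5.
One longest path: c - j - l - k - f - d.
So the diameter is 5.

5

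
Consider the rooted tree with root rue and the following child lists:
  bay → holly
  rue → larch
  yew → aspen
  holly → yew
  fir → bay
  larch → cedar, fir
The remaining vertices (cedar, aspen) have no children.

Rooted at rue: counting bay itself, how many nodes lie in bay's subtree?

4

The subtree rooted at bay contains: bay, holly, yew, aspen — 4 nodes.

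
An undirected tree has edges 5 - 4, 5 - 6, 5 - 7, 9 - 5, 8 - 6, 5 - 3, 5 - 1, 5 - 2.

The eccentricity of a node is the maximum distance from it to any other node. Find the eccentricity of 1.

3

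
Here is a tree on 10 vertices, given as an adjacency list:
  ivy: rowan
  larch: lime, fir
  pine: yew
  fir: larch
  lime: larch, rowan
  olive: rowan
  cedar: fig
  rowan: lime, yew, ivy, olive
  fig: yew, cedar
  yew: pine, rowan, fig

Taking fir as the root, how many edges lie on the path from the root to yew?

Climbing from yew to the root: yew – rowan – lime – larch – fir. That's 4 steps.

4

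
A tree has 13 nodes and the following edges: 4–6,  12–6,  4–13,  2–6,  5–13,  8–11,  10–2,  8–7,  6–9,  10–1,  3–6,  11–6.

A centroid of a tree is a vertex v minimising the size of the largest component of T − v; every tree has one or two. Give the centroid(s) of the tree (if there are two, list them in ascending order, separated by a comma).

6

Delete 6: the remaining components have sizes 3, 3, 3, 1, 1, 1. Max 3 ≤ 6, so 6 is a centroid.
No neighbour of 6 does as well, so 6 is the unique centroid.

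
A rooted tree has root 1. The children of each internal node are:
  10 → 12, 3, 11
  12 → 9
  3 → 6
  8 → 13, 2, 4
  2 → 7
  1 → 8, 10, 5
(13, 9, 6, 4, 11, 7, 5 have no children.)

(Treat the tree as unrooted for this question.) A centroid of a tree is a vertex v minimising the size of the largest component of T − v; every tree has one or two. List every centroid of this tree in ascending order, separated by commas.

Removing 1 splits the tree into components of sizes 6, 5, 1; the largest is 6 ≤ ⌊13/2⌋ = 6.
Every other node leaves some component of size > 6, so the centroid is unique.

1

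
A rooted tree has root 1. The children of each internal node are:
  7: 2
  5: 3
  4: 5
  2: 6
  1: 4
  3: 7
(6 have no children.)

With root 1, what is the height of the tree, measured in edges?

The longest root-to-leaf path is 1–4–5–3–7–2–6 (6 edges).

6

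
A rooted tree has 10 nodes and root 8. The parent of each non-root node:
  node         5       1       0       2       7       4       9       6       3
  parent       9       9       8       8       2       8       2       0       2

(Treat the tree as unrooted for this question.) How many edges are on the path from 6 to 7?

4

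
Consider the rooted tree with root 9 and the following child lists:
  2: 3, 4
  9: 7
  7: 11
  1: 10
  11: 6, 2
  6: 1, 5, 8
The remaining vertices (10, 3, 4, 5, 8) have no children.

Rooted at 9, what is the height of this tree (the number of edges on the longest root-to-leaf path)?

5

The longest root-to-leaf path is 9–7–11–6–1–10 (5 edges).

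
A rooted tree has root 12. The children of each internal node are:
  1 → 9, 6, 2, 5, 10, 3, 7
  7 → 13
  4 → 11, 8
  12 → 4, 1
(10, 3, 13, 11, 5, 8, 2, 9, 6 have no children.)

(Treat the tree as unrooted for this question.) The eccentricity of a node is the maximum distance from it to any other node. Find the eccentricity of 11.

A farthest node from 11 is 13.
The path 11 – 4 – 12 – 1 – 7 – 13 has 5 edges.

5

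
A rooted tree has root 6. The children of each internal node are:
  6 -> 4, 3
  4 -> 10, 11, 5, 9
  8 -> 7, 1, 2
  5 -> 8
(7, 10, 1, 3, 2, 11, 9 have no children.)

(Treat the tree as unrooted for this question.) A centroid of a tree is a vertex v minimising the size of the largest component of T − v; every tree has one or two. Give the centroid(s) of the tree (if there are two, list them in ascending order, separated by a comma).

If 4 is removed the pieces have sizes 5, 2, 1, 1, 1, all ≤ ⌊11/2⌋ = 5.
No neighbour of 4 does as well, so 4 is the unique centroid.

4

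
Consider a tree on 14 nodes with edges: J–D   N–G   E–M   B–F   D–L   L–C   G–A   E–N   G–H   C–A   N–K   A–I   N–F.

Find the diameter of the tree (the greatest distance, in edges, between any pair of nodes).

8

Starting from J, a farthest node is M at distance 8.
One longest path: J–D–L–C–A–G–N–E–M.
So the diameter is 8.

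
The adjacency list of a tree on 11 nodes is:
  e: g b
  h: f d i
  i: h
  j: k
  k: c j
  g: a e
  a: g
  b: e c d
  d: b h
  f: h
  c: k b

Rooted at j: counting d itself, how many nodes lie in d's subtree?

The subtree rooted at d contains: d, h, f, i — 4 nodes.

4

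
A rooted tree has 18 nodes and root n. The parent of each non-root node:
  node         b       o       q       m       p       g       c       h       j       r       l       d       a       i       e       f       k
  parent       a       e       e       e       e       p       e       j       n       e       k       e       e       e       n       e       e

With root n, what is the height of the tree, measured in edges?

3

A deepest node is l, reached by n-e-k-l.
That path has 3 edges, so the height is 3.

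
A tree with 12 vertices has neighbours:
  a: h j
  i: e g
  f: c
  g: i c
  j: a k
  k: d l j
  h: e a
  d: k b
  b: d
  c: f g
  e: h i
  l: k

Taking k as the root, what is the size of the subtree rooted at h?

6

The subtree rooted at h contains: h, e, i, g, c, f — 6 nodes.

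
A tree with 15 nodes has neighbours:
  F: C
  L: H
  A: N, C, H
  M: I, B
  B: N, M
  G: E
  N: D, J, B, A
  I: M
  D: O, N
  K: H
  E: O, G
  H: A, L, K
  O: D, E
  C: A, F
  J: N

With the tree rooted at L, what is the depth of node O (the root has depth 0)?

5

Path from L to O: L – H – A – N – D – O, which has 5 edges.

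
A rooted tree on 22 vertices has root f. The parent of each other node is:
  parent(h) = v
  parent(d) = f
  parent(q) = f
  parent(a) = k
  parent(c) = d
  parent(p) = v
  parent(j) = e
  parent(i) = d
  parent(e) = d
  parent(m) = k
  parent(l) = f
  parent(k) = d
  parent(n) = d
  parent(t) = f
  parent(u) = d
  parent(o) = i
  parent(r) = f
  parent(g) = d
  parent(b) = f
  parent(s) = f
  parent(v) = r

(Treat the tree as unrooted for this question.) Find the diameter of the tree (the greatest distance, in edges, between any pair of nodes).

A longest path is o - i - d - f - r - v - h, with 6 edges.

6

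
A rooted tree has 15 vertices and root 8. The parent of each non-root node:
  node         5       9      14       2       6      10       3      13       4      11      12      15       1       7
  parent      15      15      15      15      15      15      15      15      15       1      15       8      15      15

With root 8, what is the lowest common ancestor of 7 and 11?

Ancestors of 7 (toward the root): 7, 15, 8.
Ancestors of 11: 11, 1, 15, 8.
The deepest node appearing in both lists is 15.

15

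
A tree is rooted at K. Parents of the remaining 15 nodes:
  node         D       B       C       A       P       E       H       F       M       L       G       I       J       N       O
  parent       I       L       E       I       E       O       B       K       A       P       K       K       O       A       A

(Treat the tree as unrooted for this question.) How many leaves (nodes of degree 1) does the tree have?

Exactly 8 nodes have a single neighbour: C, D, F, G, H, J, M, N.

8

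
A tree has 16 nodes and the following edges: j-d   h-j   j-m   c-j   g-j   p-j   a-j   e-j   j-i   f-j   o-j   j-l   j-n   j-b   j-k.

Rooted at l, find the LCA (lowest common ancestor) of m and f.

Path m→root: m j l; path f→root: f j l.
First common node: j.

j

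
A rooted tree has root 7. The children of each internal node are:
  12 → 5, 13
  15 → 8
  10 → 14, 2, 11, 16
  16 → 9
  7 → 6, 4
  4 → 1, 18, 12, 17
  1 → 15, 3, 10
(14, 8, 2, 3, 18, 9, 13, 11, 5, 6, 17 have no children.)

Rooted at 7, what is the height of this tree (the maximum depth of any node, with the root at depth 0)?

9 sits deepest: 7–4–1–10–16–9 — 5 edges from the root.

5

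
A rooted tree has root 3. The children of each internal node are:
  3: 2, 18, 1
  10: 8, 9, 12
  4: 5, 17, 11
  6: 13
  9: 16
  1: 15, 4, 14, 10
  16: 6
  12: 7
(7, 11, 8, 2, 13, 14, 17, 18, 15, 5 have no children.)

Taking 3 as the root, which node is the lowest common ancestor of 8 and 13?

Path 8→root: 8 10 1 3; path 13→root: 13 6 16 9 10 1 3.
First common node: 10.

10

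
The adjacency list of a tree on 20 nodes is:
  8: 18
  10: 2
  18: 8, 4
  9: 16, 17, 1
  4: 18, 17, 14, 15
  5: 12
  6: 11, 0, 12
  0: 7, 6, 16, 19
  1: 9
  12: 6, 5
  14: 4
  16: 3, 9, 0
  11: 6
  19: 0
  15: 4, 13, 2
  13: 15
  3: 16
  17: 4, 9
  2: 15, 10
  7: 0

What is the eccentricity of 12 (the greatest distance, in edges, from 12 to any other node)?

The node farthest from 12 is 10, via 12 – 6 – 0 – 16 – 9 – 17 – 4 – 15 – 2 – 10 — 9 edges.

9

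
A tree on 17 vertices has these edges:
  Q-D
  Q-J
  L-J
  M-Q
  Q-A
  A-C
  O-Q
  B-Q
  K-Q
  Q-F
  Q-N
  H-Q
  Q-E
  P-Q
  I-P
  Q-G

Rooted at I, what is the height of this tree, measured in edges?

4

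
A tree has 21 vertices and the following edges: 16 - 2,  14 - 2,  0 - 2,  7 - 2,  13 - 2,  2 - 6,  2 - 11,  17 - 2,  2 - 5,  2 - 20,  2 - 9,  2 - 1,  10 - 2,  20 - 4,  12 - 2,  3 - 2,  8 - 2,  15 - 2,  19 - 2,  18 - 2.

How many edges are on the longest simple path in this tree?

3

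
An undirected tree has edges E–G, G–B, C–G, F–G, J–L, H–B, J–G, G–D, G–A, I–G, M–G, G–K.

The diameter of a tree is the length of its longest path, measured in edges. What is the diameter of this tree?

4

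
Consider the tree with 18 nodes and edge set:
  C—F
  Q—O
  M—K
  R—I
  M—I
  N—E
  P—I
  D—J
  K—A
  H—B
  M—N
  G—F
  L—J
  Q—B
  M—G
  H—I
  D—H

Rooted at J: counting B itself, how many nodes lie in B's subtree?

The subtree rooted at B contains: B, Q, O — 3 nodes.

3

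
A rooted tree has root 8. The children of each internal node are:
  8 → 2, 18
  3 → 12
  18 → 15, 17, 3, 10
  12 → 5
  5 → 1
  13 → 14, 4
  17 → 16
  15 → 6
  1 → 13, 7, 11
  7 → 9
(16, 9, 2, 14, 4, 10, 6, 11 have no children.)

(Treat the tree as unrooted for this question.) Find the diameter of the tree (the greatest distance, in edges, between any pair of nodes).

8

A longest path is 6 – 15 – 18 – 3 – 12 – 5 – 1 – 13 – 14, with 8 edges.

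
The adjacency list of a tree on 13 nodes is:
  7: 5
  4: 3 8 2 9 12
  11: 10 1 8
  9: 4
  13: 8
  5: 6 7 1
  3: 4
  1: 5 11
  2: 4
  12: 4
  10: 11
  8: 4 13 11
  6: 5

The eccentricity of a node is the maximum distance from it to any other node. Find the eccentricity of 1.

Distances from 1 peak at 4, attained at 3 (2, 9, 12 also at distance 4).
1-11-8-4-3

4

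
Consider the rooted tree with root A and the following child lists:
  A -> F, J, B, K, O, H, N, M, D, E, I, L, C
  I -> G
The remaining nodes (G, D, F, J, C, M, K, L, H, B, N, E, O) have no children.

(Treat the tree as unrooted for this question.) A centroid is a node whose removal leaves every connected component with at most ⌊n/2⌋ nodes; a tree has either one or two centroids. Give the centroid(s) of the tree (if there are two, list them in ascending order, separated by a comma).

A

Delete A: the remaining components have sizes 2, 1, 1, 1, 1, 1, 1, 1, 1, 1, 1, 1, 1. Max 2 ≤ 7, so A is a centroid.
Every other node leaves some component of size > 7, so the centroid is unique.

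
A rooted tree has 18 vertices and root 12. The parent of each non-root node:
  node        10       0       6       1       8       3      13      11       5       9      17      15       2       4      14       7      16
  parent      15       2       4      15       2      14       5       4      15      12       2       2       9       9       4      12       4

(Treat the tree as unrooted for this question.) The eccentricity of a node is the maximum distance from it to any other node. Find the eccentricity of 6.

A farthest node from 6 is 13.
The path 6–4–9–2–15–5–13 has 6 edges.

6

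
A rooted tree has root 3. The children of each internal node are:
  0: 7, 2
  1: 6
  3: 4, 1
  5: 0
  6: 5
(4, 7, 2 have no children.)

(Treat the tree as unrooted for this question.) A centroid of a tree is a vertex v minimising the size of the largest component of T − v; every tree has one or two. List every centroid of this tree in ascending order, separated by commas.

5, 6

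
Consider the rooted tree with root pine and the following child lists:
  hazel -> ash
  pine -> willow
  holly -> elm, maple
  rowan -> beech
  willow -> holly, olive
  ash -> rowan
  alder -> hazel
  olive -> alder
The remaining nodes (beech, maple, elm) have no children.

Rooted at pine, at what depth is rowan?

Path from pine to rowan: pine → willow → olive → alder → hazel → ash → rowan, which has 6 edges.

6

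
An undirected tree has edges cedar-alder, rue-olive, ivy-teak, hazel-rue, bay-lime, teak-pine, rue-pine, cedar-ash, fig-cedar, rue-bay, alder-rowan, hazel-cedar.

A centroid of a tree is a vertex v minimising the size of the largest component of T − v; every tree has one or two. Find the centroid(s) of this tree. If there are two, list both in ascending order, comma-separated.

If rue is removed the pieces have sizes 6, 3, 2, 1, all ≤ ⌊13/2⌋ = 6.
Every other node leaves some component of size > 6, so the centroid is unique.

rue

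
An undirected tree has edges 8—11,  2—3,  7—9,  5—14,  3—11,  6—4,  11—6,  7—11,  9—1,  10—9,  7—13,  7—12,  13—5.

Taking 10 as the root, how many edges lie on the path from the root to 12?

Climbing from 12 to the root: 12 → 7 → 9 → 10. That's 3 steps.

3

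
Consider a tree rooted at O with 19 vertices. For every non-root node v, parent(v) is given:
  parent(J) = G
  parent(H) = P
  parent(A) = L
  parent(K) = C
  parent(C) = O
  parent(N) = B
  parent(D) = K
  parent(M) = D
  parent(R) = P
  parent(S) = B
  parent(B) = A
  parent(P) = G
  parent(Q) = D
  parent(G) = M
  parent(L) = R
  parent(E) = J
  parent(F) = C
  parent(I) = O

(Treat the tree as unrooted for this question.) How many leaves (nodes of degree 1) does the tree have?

7

Degree-1 nodes: E, F, H, I, N, Q, S — 7 of them.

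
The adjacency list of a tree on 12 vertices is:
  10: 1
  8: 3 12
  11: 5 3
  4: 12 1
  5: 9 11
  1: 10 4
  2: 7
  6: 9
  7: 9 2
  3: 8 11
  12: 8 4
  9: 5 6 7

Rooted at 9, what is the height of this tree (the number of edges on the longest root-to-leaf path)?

The longest root-to-leaf path is 9-5-11-3-8-12-4-1-10 (8 edges).

8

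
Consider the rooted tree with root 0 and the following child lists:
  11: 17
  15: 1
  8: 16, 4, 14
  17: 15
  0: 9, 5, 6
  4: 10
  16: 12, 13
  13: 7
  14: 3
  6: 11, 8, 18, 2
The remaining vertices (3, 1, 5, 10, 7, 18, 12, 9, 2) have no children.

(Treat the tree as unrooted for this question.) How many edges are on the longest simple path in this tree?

Starting from 1, a farthest node is 7 at distance 8.
One longest path: 1 – 15 – 17 – 11 – 6 – 8 – 16 – 13 – 7.
So the diameter is 8.

8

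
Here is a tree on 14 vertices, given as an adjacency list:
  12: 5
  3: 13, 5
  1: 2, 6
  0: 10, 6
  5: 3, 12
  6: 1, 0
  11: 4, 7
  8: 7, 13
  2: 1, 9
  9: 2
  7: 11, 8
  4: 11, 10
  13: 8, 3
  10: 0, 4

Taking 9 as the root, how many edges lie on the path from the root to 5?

12

Path from 9 to 5: 9–2–1–6–0–10–4–11–7–8–13–3–5, which has 12 edges.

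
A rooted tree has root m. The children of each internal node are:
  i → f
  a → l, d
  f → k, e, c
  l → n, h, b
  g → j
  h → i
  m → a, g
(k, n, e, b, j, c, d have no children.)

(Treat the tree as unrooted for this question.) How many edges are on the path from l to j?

The path is l – a – m – g – j, which has 4 edges.

4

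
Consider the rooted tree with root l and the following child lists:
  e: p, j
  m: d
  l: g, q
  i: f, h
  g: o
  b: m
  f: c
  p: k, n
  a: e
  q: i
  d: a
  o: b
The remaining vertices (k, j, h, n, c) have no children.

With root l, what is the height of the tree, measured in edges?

9

The longest root-to-leaf path is l → g → o → b → m → d → a → e → p → n (9 edges).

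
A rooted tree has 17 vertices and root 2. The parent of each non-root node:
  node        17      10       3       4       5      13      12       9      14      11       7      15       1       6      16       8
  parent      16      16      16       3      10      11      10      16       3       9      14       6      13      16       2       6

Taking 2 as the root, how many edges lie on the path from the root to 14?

3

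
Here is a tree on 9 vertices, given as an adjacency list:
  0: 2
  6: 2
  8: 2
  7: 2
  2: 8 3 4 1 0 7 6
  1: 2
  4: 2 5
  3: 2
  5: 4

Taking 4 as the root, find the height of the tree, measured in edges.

2

The longest root-to-leaf path is 4 → 2 → 8 (2 edges).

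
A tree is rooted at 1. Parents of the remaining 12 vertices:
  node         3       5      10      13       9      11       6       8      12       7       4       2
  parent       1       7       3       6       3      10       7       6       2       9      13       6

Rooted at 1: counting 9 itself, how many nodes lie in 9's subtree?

Descendants of 9 (including itself): 9, 7, 5, 6, 2, 13, 8, 12, 4. That's 9.

9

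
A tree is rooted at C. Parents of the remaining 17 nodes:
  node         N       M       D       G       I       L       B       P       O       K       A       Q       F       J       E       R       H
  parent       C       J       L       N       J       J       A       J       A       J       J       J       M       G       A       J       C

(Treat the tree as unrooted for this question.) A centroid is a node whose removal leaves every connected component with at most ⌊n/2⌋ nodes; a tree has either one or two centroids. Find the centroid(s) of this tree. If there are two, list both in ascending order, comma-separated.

Removing J splits the tree into components of sizes 4, 4, 2, 2, 1, 1, 1, 1, 1; the largest is 4 ≤ ⌊18/2⌋ = 9.
Every other node leaves some component of size > 9, so the centroid is unique.

J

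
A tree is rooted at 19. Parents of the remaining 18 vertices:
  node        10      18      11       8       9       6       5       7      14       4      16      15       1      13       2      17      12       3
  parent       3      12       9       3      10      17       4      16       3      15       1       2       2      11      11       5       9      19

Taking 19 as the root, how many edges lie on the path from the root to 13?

5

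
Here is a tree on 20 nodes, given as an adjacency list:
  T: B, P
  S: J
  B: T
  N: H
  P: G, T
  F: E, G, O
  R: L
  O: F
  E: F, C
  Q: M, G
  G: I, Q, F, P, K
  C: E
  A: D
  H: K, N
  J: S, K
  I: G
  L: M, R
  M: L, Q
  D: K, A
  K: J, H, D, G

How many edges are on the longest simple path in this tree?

7

Starting from R, a farthest node is N at distance 7.
One longest path: R – L – M – Q – G – K – H – N.
So the diameter is 7.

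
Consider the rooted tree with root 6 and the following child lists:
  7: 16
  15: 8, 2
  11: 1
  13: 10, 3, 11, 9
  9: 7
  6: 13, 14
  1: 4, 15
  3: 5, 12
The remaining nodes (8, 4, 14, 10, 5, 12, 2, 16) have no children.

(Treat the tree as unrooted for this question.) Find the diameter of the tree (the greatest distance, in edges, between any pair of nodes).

7

BFS from 16 reaches 2 last, at distance 7; BFS from 2 confirms no node is farther.
Path: 16–7–9–13–11–1–15–2.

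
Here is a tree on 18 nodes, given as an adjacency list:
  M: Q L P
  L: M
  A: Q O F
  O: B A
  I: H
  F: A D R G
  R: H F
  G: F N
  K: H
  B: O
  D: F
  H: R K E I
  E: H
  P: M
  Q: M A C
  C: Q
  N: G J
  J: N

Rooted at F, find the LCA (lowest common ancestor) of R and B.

F

Ancestors of R (toward the root): R, F.
Ancestors of B: B, O, A, F.
The deepest node appearing in both lists is F.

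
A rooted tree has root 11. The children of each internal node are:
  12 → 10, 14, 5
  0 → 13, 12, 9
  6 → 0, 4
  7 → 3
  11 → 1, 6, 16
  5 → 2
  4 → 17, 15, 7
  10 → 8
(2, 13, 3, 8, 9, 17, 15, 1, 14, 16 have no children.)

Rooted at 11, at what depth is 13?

3

11 → 6 → 0 → 13 — 3 edges.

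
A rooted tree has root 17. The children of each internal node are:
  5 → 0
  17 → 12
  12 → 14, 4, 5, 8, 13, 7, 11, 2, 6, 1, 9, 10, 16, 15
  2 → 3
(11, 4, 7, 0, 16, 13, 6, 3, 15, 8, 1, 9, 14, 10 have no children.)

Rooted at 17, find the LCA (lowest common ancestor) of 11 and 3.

12

Path 11→root: 11 12 17; path 3→root: 3 2 12 17.
First common node: 12.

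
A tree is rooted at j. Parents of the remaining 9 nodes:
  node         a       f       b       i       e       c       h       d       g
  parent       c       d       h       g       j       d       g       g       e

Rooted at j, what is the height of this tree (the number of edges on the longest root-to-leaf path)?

5

A deepest node is a, reached by j–e–g–d–c–a.
That path has 5 edges, so the height is 5.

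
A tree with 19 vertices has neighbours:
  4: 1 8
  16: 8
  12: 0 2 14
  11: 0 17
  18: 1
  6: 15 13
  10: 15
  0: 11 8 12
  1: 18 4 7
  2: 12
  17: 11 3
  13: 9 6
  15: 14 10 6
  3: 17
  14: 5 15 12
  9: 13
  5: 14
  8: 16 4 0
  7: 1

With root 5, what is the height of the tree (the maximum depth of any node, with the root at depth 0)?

7

7 sits deepest: 5 – 14 – 12 – 0 – 8 – 4 – 1 – 7 — 7 edges from the root.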